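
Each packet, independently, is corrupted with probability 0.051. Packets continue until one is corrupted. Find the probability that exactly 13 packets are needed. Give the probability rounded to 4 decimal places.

0.0272

Geometric (trials to first success), p = 0.051.
P(Y = 13) = (1−p)^12 · p = 0.53357 · 0.051 = 0.027212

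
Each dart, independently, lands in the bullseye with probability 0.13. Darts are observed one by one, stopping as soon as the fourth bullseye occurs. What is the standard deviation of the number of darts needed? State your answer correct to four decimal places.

14.3498

Y = total darts until the fourth success; negative binomial with r=4, p=0.13.
SD(Y) = √[r(1−p)/p²] = √(205.917160) = 14.349814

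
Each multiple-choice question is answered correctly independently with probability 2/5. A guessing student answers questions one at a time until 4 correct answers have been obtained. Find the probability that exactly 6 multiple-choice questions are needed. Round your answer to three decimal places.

0.092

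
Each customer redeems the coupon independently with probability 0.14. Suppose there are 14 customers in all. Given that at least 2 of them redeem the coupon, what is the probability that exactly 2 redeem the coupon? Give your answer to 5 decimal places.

0.48408

X ~ Binomial(14, 0.14). Want P(X=2 | X≥2) = P(X=2) / P(X≥2).
P(X=2) = C(14,2)·0.14^2·0.86^12 = 0.2919301
P(X≥2) = 1 − 0.1210538 − 0.2758900 = 0.6030562
Ratio = 0.2919301 / 0.6030562 = 0.4840844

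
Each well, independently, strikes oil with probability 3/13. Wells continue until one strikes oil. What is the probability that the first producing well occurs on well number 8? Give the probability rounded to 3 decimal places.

0.037

Geometric (trials to first success), p = 0.230769.
P(Y = 8) = (1−p)^7 · p = 0.15937 · 0.230769 = 0.03678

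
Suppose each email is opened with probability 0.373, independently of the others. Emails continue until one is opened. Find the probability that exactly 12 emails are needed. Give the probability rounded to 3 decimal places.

0.002

Geometric (trials to first success), p = 0.373.
P(Y = 12) = (1−p)^11 · p = 0.0058877 · 0.373 = 0.00220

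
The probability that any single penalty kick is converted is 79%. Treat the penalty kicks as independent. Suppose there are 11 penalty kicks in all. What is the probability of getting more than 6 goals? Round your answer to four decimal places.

0.9393

X ~ Binomial(11, 0.79); P(X ≥ 7) = Σ C(11,k) p^k (1−p)^(11−k) over k:
  k=7: C(11,7)·0.79^7·0.21^4 = 0.123248
  k=8: C(11,8)·0.79^8·0.21^3 = 0.231824
  k=9: C(11,9)·0.79^9·0.21^2 = 0.290700
  k=10: C(11,10)·0.79^10·0.21^1 = 0.218717
  k=11: C(11,11)·0.79^11·0.21^0 = 0.074799
Total = 0.939289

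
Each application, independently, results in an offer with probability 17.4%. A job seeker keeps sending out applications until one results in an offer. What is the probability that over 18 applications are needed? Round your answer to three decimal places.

0.032

Y = number of applications to the first success; geometric, p = 0.174.
P(Y > 18) = P(first 18 all fail) = (1−p)^18 = 0.03204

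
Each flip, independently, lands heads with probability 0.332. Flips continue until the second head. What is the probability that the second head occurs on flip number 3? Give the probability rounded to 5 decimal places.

Y = trial on which the second success occurs; negative binomial, r=2, p=0.332.
P(Y=3) = C(2,1) · p^2 · (1−p)^1
= 2 · 0.11022 · 0.668 = 0.1472593

0.14726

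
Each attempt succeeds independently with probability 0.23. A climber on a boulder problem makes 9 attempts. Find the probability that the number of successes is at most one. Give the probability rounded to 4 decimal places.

X ~ Binomial(9, 0.23); P(X ≤ 1) = Σ C(9,k) p^k (1−p)^(9−k) over k:
  k=0: C(9,0)·0.23^0·0.77^9 = 0.095152
  k=1: C(9,1)·0.23^1·0.77^8 = 0.255797
Total = 0.350949

0.3509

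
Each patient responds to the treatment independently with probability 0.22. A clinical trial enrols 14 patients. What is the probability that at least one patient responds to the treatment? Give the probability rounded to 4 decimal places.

0.9691

P(at least one) = 1 − P(none) = 1 − (1 − 0.22)^14
= 1 − 0.030855 = 0.969145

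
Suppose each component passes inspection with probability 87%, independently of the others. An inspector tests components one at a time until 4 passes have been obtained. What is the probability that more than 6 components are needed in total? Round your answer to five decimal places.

0.03238

Needing more than 6 components ⇔ fewer than 4 successes in the first 6. With X ~ Binomial(6, 0.87), P(Y > 6) = P(X ≤ 3).
  k=0: C(6,0)·0.87^0·0.13^6 = 0.0000048
  k=1: C(6,1)·0.87^1·0.13^5 = 0.0001938
  k=2: C(6,2)·0.87^2·0.13^4 = 0.0032427
  k=3: C(6,3)·0.87^3·0.13^3 = 0.0289346
P(X ≤ 3) = 0.0323759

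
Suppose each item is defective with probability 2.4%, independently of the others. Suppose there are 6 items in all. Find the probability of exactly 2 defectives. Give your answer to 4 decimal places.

0.0078

X ~ Binomial(n=6, p=0.024).
P(X=2) = C(6,2) · p^2 · (1−p)^4
= 15 · 0.000576 · 0.9074 = 0.007840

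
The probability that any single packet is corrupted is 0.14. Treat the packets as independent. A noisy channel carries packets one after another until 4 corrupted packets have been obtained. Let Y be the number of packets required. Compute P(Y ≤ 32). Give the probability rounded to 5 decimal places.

Finishing within 32 packets ⇔ at least 4 successes in the first 32. With X ~ Binomial(32, 0.14), P(Y ≤ 32) = 1 − P(X ≤ 3).
  k=0: C(32,0)·0.14^0·0.86^32 = 0.0080159
  k=1: C(32,1)·0.14^1·0.86^31 = 0.0417571
  k=2: C(32,2)·0.14^2·0.86^30 = 0.1053638
  k=3: C(32,3)·0.14^3·0.86^29 = 0.1715224
1 − 0.3266591 = 0.6733409

0.67334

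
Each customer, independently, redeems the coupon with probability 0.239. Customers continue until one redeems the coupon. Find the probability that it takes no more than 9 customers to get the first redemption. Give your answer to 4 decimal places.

Y = number of customers to the first success; geometric, p = 0.239.
P(Y ≤ 9) = 1 − (1−p)^9 = 1 − 0.085598 = 0.914402

0.9144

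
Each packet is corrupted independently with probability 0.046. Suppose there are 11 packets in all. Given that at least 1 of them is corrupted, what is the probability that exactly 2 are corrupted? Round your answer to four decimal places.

0.1884

X ~ Binomial(11, 0.046). Want P(X=2 | X≥1) = P(X=2) / P(X≥1).
P(X=2) = C(11,2)·0.046^2·0.954^9 = 0.076175
P(X≥1) = 1 − 0.595706 = 0.404294
Ratio = 0.076175 / 0.404294 = 0.188416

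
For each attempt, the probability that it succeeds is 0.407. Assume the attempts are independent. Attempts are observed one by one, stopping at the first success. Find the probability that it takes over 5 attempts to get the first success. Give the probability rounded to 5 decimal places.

Y = number of attempts to the first success; geometric, p = 0.407.
P(Y > 5) = P(first 5 all fail) = (1−p)^5 = 0.0733286

0.07333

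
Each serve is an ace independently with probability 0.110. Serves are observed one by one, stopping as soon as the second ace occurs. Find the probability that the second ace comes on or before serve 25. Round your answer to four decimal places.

Finishing within 25 serves ⇔ at least 2 successes in the first 25. With X ~ Binomial(25, 0.11), P(Y ≤ 25) = 1 − P(X ≤ 1).
  k=0: C(25,0)·0.11^0·0.89^25 = 0.054294
  k=1: C(25,1)·0.11^1·0.89^24 = 0.167762
1 − 0.222056 = 0.777944

0.7779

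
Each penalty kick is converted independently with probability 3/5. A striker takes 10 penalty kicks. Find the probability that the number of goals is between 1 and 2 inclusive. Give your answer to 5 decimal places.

X ~ Binomial(10, 0.60); P(1 ≤ X ≤ 2) = Σ C(10,k) p^k (1−p)^(10−k) over k:
  k=1: C(10,1)·0.60^1·0.40^9 = 0.0015729
  k=2: C(10,2)·0.60^2·0.40^8 = 0.0106168
Total = 0.0121897

0.01219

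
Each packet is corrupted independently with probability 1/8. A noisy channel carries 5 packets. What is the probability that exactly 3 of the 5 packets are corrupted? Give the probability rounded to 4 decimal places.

0.0150

X ~ Binomial(n=5, p=0.125).
P(X=3) = C(5,3) · p^3 · (1−p)^2
= 10 · 0.0019531 · 0.76562 = 0.014954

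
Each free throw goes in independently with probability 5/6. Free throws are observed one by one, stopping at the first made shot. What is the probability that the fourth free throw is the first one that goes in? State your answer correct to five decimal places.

Geometric (trials to first success), p = 0.833333.
P(Y = 4) = (1−p)^3 · p = 0.0046296 · 0.833333 = 0.0038580

0.00386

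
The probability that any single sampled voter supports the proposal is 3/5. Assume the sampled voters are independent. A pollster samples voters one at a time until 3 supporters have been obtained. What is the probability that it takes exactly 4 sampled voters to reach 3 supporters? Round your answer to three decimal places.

0.259

Y = trial on which the third success occurs; negative binomial, r=3, p=0.60.
P(Y=4) = C(3,2) · p^3 · (1−p)^1
= 3 · 0.216 · 0.4 = 0.25920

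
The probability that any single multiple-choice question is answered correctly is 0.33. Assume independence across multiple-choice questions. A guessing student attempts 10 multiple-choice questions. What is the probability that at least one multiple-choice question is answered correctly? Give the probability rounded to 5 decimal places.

P(at least one) = 1 − P(none) = 1 − (1 − 0.33)^10
= 1 − 0.0182284 = 0.9817716

0.98177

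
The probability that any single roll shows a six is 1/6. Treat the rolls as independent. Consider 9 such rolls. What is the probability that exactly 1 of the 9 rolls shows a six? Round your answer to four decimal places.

X ~ Binomial(n=9, p=0.166667).
P(X=1) = C(9,1) · p^1 · (1−p)^8
= 9 · 0.16667 · 0.23257 = 0.348852

0.3489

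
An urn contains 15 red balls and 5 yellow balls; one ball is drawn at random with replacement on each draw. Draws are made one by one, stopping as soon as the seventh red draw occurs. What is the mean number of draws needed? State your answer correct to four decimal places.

9.3333

Y = total draws until the seventh success; negative binomial with r=7, p=0.75.
E[Y] = r / p = 7 / 0.75 = 9.333333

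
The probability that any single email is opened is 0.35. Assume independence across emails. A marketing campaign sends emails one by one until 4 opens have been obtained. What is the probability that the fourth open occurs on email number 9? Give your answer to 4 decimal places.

0.0975

Y = trial on which the fourth success occurs; negative binomial, r=4, p=0.35.
P(Y=9) = C(8,3) · p^4 · (1−p)^5
= 56 · 0.015006 · 0.11603 = 0.097505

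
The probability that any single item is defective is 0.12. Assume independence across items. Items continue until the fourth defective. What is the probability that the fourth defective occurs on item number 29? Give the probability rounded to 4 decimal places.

Y = trial on which the fourth success occurs; negative binomial, r=4, p=0.12.
P(Y=29) = C(28,3) · p^4 · (1−p)^25
= 3276 · 0.00020736 · 0.040932 = 0.027806

0.0278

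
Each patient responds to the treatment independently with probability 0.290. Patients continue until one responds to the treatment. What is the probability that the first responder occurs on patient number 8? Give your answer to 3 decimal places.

0.026

Geometric (trials to first success), p = 0.29.
P(Y = 8) = (1−p)^7 · p = 0.090951 · 0.29 = 0.02638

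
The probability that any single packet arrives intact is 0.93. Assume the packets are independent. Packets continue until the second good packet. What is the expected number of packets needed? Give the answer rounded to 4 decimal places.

2.1505

Y = total packets until the second success; negative binomial with r=2, p=0.93.
E[Y] = r / p = 2 / 0.93 = 2.150538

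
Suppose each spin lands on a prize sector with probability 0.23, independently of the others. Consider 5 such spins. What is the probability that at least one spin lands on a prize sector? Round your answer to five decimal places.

0.72932

P(at least one) = 1 − P(none) = 1 − (1 − 0.23)^5
= 1 − 0.2706784 = 0.7293216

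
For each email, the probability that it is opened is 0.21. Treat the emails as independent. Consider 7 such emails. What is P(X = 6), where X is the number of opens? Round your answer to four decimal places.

X ~ Binomial(n=7, p=0.21).
P(X=6) = C(7,6) · p^6 · (1−p)^1
= 7 · 8.5766e-05 · 0.79 = 0.000474

0.0005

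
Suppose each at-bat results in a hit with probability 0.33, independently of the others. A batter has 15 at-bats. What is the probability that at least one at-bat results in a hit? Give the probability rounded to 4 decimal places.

P(at least one) = 1 − P(none) = 1 − (1 − 0.33)^15
= 1 − 0.002461 = 0.997539

0.9975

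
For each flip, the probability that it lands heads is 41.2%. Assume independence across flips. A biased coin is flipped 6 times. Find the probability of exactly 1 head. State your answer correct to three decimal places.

X ~ Binomial(n=6, p=0.412).
P(X=1) = C(6,1) · p^1 · (1−p)^5
= 6 · 0.412 · 0.070289 = 0.17375

0.174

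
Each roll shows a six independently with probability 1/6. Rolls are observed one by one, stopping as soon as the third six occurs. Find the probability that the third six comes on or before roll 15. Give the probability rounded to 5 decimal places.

0.46778

Finishing within 15 rolls ⇔ at least 3 successes in the first 15. With X ~ Binomial(15, 0.166667), P(Y ≤ 15) = 1 − P(X ≤ 2).
  k=0: C(15,0)·0.166667^0·0.833333^15 = 0.0649055
  k=1: C(15,1)·0.166667^1·0.833333^14 = 0.1947164
  k=2: C(15,2)·0.166667^2·0.833333^13 = 0.2726030
1 − 0.5322249 = 0.4677751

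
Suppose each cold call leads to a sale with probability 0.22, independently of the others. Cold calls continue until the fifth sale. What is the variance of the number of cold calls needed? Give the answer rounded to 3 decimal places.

Y = total cold calls until the fifth success; negative binomial with r=5, p=0.22.
Var(Y) = r(1−p)/p² = 5·0.78 / 0.22² = 80.57851

80.579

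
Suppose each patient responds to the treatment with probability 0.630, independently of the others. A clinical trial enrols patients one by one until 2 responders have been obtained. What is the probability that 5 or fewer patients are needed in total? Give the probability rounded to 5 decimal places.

Finishing within 5 patients ⇔ at least 2 successes in the first 5. With X ~ Binomial(5, 0.63), P(Y ≤ 5) = 1 − P(X ≤ 1).
  k=0: C(5,0)·0.63^0·0.37^5 = 0.0069344
  k=1: C(5,1)·0.63^1·0.37^4 = 0.0590361
1 − 0.0659705 = 0.9340295

0.93403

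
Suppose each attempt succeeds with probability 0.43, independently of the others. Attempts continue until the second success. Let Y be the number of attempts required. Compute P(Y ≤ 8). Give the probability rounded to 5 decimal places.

Finishing within 8 attempts ⇔ at least 2 successes in the first 8. With X ~ Binomial(8, 0.43), P(Y ≤ 8) = 1 − P(X ≤ 1).
  k=0: C(8,0)·0.43^0·0.57^8 = 0.0111429
  k=1: C(8,1)·0.43^1·0.57^7 = 0.0672485
1 − 0.0783914 = 0.9216086

0.92161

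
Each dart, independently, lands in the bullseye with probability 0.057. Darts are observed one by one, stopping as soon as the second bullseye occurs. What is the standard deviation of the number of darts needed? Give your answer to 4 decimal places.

24.0933

Y = total darts until the second success; negative binomial with r=2, p=0.057.
SD(Y) = √[r(1−p)/p²] = √(580.486303) = 24.093283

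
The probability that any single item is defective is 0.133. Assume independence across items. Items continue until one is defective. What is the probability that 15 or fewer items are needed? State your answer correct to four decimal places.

0.8824

Y = number of items to the first success; geometric, p = 0.133.
P(Y ≤ 15) = 1 − (1−p)^15 = 1 − 0.117567 = 0.882433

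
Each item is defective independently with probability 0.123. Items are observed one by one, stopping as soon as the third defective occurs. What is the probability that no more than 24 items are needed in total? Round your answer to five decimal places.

Finishing within 24 items ⇔ at least 3 successes in the first 24. With X ~ Binomial(24, 0.123), P(Y ≤ 24) = 1 − P(X ≤ 2).
  k=0: C(24,0)·0.123^0·0.877^24 = 0.0428539
  k=1: C(24,1)·0.123^1·0.877^23 = 0.1442471
  k=2: C(24,2)·0.123^2·0.877^22 = 0.2326539
1 − 0.4197549 = 0.5802451

0.58025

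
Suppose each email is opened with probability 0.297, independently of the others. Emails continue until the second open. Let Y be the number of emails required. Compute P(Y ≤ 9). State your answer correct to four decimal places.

0.7986

Finishing within 9 emails ⇔ at least 2 successes in the first 9. With X ~ Binomial(9, 0.297), P(Y ≤ 9) = 1 − P(X ≤ 1).
  k=0: C(9,0)·0.297^0·0.703^9 = 0.041937
  k=1: C(9,1)·0.297^1·0.703^8 = 0.159456
1 − 0.201393 = 0.798607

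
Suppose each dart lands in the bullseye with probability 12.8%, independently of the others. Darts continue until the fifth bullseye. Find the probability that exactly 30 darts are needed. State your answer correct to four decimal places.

0.0266

Y = trial on which the fifth success occurs; negative binomial, r=5, p=0.128.
P(Y=30) = C(29,4) · p^5 · (1−p)^25
= 23751 · 3.436e-05 · 0.032577 = 0.026585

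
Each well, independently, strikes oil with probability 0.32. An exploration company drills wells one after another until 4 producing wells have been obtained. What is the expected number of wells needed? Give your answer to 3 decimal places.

Y = total wells until the fourth success; negative binomial with r=4, p=0.32.
E[Y] = r / p = 4 / 0.32 = 12.50000

12.500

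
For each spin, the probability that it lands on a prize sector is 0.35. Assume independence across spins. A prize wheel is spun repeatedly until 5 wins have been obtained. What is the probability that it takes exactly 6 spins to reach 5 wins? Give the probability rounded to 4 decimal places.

Y = trial on which the fifth success occurs; negative binomial, r=5, p=0.35.
P(Y=6) = C(5,4) · p^5 · (1−p)^1
= 5 · 0.0052522 · 0.65 = 0.017070

0.0171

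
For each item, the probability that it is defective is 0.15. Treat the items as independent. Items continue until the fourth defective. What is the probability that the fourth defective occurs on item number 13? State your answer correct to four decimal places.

Y = trial on which the fourth success occurs; negative binomial, r=4, p=0.15.
P(Y=13) = C(12,3) · p^4 · (1−p)^9
= 220 · 0.00050625 · 0.23162 = 0.025796

0.0258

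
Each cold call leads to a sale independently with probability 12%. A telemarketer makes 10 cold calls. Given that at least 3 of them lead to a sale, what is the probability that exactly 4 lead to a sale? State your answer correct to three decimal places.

X ~ Binomial(10, 0.12). Want P(X=4 | X≥3) = P(X=4) / P(X≥3).
P(X=4) = C(10,4)·0.12^4·0.88^6 = 0.02022
P(X≥3) = 1 − 0.27850 − 0.37977 − 0.23304 = 0.10868
Ratio = 0.02022 / 0.10868 = 0.18607

0.186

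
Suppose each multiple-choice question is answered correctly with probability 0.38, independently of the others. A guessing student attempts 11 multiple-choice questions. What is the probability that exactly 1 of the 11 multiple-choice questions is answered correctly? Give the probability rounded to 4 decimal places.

0.0351

X ~ Binomial(n=11, p=0.38).
P(X=1) = C(11,1) · p^1 · (1−p)^10
= 11 · 0.38 · 0.008393 = 0.035083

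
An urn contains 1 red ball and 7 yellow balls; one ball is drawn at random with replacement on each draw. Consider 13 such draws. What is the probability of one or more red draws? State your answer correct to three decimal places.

P(at least one) = 1 − P(none) = 1 − (1 − 0.125)^13
= 1 − 0.17624 = 0.82376

0.824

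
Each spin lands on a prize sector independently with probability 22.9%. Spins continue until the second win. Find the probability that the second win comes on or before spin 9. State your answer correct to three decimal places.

Finishing within 9 spins ⇔ at least 2 successes in the first 9. With X ~ Binomial(9, 0.229), P(Y ≤ 9) = 1 − P(X ≤ 1).
  k=0: C(9,0)·0.229^0·0.771^9 = 0.09627
  k=1: C(9,1)·0.229^1·0.771^8 = 0.25734
1 − 0.35361 = 0.64639

0.646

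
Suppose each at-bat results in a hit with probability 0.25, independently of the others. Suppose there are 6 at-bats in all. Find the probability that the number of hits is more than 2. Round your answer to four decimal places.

X ~ Binomial(6, 0.25); P(X ≥ 3) = Σ C(6,k) p^k (1−p)^(6−k) over k:
  k=3: C(6,3)·0.25^3·0.75^3 = 0.131836
  k=4: C(6,4)·0.25^4·0.75^2 = 0.032959
  k=5: C(6,5)·0.25^5·0.75^1 = 0.004395
  k=6: C(6,6)·0.25^6·0.75^0 = 0.000244
Total = 0.169434

0.1694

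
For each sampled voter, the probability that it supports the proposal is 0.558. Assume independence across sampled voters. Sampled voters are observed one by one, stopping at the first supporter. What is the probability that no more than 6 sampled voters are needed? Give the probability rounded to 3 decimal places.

Y = number of sampled voters to the first success; geometric, p = 0.558.
P(Y ≤ 6) = 1 − (1−p)^6 = 1 − 0.00746 = 0.99254

0.993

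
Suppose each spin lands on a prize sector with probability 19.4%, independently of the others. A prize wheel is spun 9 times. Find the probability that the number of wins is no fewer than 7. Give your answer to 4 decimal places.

0.0003

X ~ Binomial(9, 0.194); P(X ≥ 7) = Σ C(9,k) p^k (1−p)^(9−k) over k:
  k=7: C(9,7)·0.194^7·0.806^2 = 0.000242
  k=8: C(9,8)·0.194^8·0.806^1 = 0.000015
  k=9: C(9,9)·0.194^9·0.806^0 = 0.000000
Total = 0.000257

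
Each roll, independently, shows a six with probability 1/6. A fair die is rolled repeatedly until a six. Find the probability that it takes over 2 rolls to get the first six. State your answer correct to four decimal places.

0.6944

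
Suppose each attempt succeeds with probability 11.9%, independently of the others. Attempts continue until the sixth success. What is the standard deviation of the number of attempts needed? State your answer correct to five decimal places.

Y = total attempts until the sixth success; negative binomial with r=6, p=0.119.
SD(Y) = √[r(1−p)/p²] = √(373.2787233) = 19.3204224

19.32042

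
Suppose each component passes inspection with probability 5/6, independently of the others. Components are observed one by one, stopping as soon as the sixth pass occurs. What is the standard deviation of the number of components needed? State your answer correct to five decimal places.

1.20000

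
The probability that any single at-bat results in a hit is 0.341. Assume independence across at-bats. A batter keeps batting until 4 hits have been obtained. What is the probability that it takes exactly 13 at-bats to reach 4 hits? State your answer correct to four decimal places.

0.0697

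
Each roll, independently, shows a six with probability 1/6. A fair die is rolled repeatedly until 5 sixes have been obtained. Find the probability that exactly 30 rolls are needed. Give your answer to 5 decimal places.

Y = trial on which the fifth success occurs; negative binomial, r=5, p=0.166667.
P(Y=30) = C(29,4) · p^5 · (1−p)^25
= 23751 · 0.0001286 · 0.010483 = 0.0320180

0.03202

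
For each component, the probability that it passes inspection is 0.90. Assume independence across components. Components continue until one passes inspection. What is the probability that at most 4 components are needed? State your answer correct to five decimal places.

0.99990

Y = number of components to the first success; geometric, p = 0.90.
P(Y ≤ 4) = 1 − (1−p)^4 = 1 − 0.0001000 = 0.9999000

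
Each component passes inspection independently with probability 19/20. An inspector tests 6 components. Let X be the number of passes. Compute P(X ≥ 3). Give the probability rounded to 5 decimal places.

0.99991

X ~ Binomial(6, 0.95); P(X ≥ 3) = Σ C(6,k) p^k (1−p)^(6−k) over k:
  k=3: C(6,3)·0.95^3·0.05^3 = 0.0021434
  k=4: C(6,4)·0.95^4·0.05^2 = 0.0305440
  k=5: C(6,5)·0.95^5·0.05^1 = 0.2321343
  k=6: C(6,6)·0.95^6·0.05^0 = 0.7350919
Total = 0.9999136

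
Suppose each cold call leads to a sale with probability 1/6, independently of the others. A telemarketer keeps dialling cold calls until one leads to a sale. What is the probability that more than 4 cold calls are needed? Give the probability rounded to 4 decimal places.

Y = number of cold calls to the first success; geometric, p = 0.166667.
P(Y > 4) = P(first 4 all fail) = (1−p)^4 = 0.482253

0.4823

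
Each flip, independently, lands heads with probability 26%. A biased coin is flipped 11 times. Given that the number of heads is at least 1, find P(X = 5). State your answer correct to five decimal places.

X ~ Binomial(11, 0.26). Want P(X=5 | X≥1) = P(X=5) / P(X≥1).
P(X=5) = C(11,5)·0.26^5·0.74^6 = 0.0901362
P(X≥1) = 1 − 0.0364375 = 0.9635625
Ratio = 0.0901362 / 0.9635625 = 0.0935447

0.09354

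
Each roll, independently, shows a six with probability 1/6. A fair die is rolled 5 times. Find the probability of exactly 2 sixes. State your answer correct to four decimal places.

0.1608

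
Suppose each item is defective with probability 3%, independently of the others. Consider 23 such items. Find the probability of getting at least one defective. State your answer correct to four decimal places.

0.5037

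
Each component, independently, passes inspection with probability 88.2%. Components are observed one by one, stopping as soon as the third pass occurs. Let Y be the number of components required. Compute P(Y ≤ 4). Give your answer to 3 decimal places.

0.929

Finishing within 4 components ⇔ at least 3 successes in the first 4. With X ~ Binomial(4, 0.882), P(Y ≤ 4) = 1 − P(X ≤ 2).
  k=0: C(4,0)·0.882^0·0.118^4 = 0.00019
  k=1: C(4,1)·0.882^1·0.118^3 = 0.00580
  k=2: C(4,2)·0.882^2·0.118^2 = 0.06499
1 − 0.07098 = 0.92902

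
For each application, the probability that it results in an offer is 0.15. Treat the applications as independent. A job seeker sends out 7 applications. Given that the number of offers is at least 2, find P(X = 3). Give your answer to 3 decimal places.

X ~ Binomial(7, 0.15). Want P(X=3 | X≥2) = P(X=3) / P(X≥2).
P(X=3) = C(7,3)·0.15^3·0.85^4 = 0.06166
P(X≥2) = 1 − 0.32058 − 0.39601 = 0.28342
Ratio = 0.06166 / 0.28342 = 0.21757

0.218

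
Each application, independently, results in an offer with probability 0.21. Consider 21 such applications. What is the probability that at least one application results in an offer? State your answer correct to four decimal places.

P(at least one) = 1 − P(none) = 1 − (1 − 0.21)^21
= 1 − 0.007082 = 0.992918

0.9929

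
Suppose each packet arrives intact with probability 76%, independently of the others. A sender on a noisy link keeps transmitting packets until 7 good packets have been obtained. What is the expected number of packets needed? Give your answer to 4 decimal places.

9.2105

Y = total packets until the seventh success; negative binomial with r=7, p=0.76.
E[Y] = r / p = 7 / 0.76 = 9.210526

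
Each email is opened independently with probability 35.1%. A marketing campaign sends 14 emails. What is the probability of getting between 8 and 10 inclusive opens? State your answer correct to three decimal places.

0.075

X ~ Binomial(14, 0.351); P(8 ≤ X ≤ 10) = Σ C(14,k) p^k (1−p)^(14−k) over k:
  k=8: C(14,8)·0.351^8·0.649^6 = 0.05170
  k=9: C(14,9)·0.351^9·0.649^5 = 0.01864
  k=10: C(14,10)·0.351^10·0.649^4 = 0.00504
Total = 0.07538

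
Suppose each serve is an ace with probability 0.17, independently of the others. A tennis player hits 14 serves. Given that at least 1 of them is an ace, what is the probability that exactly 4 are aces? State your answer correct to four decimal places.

0.1400

X ~ Binomial(14, 0.17). Want P(X=4 | X≥1) = P(X=4) / P(X≥1).
P(X=4) = C(14,4)·0.17^4·0.83^10 = 0.129721
P(X≥1) = 1 − 0.073637 = 0.926363
Ratio = 0.129721 / 0.926363 = 0.140033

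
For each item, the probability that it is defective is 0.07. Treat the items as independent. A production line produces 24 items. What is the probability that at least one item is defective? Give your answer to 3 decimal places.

0.825

P(at least one) = 1 − P(none) = 1 − (1 − 0.07)^24
= 1 − 0.17522 = 0.82478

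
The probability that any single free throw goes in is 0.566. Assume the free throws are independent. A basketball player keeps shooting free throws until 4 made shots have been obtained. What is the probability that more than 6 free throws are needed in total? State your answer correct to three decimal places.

Needing more than 6 free throws ⇔ fewer than 4 successes in the first 6. With X ~ Binomial(6, 0.566), P(Y > 6) = P(X ≤ 3).
  k=0: C(6,0)·0.566^0·0.434^6 = 0.00668
  k=1: C(6,1)·0.566^1·0.434^5 = 0.05229
  k=2: C(6,2)·0.566^2·0.434^4 = 0.17048
  k=3: C(6,3)·0.566^3·0.434^3 = 0.29645
P(X ≤ 3) = 0.52590

0.526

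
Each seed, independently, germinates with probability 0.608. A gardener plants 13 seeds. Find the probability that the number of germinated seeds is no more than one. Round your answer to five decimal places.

0.00011

X ~ Binomial(13, 0.608); P(X ≤ 1) = Σ C(13,k) p^k (1−p)^(13−k) over k:
  k=0: C(13,0)·0.608^0·0.392^13 = 0.0000052
  k=1: C(13,1)·0.608^1·0.392^12 = 0.0001041
Total = 0.0001092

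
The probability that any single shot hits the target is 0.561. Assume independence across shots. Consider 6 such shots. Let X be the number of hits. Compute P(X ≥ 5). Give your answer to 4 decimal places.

0.1775

X ~ Binomial(6, 0.561); P(X ≥ 5) = Σ C(6,k) p^k (1−p)^(6−k) over k:
  k=5: C(6,5)·0.561^5·0.439^1 = 0.146363
  k=6: C(6,6)·0.561^6·0.439^0 = 0.031173
Total = 0.177535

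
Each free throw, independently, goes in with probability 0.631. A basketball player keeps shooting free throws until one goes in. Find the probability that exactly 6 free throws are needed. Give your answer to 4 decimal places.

0.0043

Geometric (trials to first success), p = 0.631.
P(Y = 6) = (1−p)^5 · p = 0.0068412 · 0.631 = 0.004317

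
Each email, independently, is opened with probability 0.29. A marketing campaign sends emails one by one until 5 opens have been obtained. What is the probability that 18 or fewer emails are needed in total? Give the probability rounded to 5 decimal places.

Finishing within 18 emails ⇔ at least 5 successes in the first 18. With X ~ Binomial(18, 0.29), P(Y ≤ 18) = 1 − P(X ≤ 4).
  k=0: C(18,0)·0.29^0·0.71^18 = 0.0021021
  k=1: C(18,1)·0.29^1·0.71^17 = 0.0154548
  k=2: C(18,2)·0.29^2·0.71^16 = 0.0536563
  k=3: C(18,3)·0.29^3·0.71^15 = 0.1168852
  k=4: C(18,4)·0.29^4·0.71^14 = 0.1790319
1 − 0.3671302 = 0.6328698

0.63287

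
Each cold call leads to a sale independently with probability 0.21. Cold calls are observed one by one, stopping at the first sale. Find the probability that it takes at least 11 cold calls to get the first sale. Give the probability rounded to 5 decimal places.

0.09468

Y = number of cold calls to the first success; geometric, p = 0.21.
P(Y > 10) = P(first 10 all fail) = (1−p)^10 = 0.0946828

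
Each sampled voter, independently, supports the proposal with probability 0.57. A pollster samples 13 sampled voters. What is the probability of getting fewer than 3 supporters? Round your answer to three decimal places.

0.003

X ~ Binomial(13, 0.57); P(X ≤ 2) = Σ C(13,k) p^k (1−p)^(13−k) over k:
  k=0: C(13,0)·0.57^0·0.43^13 = 0.00002
  k=1: C(13,1)·0.57^1·0.43^12 = 0.00030
  k=2: C(13,2)·0.57^2·0.43^11 = 0.00236
Total = 0.00267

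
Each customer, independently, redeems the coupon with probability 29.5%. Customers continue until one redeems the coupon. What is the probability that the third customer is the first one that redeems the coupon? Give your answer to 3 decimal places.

Geometric (trials to first success), p = 0.295.
P(Y = 3) = (1−p)^2 · p = 0.49702 · 0.295 = 0.14662

0.147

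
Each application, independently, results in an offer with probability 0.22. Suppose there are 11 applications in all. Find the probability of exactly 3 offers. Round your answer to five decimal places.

X ~ Binomial(n=11, p=0.22).
P(X=3) = C(11,3) · p^3 · (1−p)^8
= 165 · 0.010648 · 0.13701 = 0.2407181

0.24072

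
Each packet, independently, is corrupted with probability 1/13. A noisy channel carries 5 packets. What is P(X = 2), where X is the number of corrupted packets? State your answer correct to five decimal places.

X ~ Binomial(n=5, p=0.076923).
P(X=2) = C(5,2) · p^2 · (1−p)^3
= 10 · 0.0059172 · 0.78653 = 0.0465401

0.04654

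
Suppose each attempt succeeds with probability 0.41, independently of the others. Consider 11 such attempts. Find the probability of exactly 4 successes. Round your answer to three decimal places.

0.232

X ~ Binomial(n=11, p=0.41).
P(X=4) = C(11,4) · p^4 · (1−p)^7
= 330 · 0.028258 · 0.024887 = 0.23207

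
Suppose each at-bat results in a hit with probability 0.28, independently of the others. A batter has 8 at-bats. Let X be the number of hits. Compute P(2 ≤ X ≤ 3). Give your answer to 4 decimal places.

0.5437

X ~ Binomial(8, 0.28); P(2 ≤ X ≤ 3) = Σ C(8,k) p^k (1−p)^(8−k) over k:
  k=2: C(8,2)·0.28^2·0.72^6 = 0.305822
  k=3: C(8,3)·0.28^3·0.72^5 = 0.237862
Total = 0.543684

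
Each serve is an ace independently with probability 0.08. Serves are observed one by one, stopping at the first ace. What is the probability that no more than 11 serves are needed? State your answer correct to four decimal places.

0.6004

Y = number of serves to the first success; geometric, p = 0.08.
P(Y ≤ 11) = 1 − (1−p)^11 = 1 − 0.399637 = 0.600363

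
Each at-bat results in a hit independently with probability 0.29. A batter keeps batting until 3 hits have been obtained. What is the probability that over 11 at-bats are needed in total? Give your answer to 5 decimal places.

Needing more than 11 at-bats ⇔ fewer than 3 successes in the first 11. With X ~ Binomial(11, 0.29), P(Y > 11) = P(X ≤ 2).
  k=0: C(11,0)·0.29^0·0.71^11 = 0.0231122
  k=1: C(11,1)·0.29^1·0.71^10 = 0.1038423
  k=2: C(11,2)·0.29^2·0.71^9 = 0.2120722
P(X ≤ 2) = 0.3390267

0.33903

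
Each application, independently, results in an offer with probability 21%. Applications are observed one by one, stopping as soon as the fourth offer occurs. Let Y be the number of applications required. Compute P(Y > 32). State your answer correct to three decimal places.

Needing more than 32 applications ⇔ fewer than 4 successes in the first 32. With X ~ Binomial(32, 0.21), P(Y > 32) = P(X ≤ 3).
  k=0: C(32,0)·0.21^0·0.79^32 = 0.00053
  k=1: C(32,1)·0.21^1·0.79^31 = 0.00451
  k=2: C(32,2)·0.21^2·0.79^30 = 0.01857
  k=3: C(32,3)·0.21^3·0.79^29 = 0.04935
P(X ≤ 3) = 0.07296

0.073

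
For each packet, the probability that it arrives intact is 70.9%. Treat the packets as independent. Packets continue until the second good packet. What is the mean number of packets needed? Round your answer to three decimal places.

2.821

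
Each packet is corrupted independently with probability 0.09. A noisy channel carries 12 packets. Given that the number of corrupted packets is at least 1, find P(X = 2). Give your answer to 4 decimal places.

0.3073

X ~ Binomial(12, 0.09). Want P(X=2 | X≥1) = P(X=2) / P(X≥1).
P(X=2) = C(12,2)·0.09^2·0.91^10 = 0.208182
P(X≥1) = 1 − 0.322475 = 0.677525
Ratio = 0.208182 / 0.677525 = 0.307268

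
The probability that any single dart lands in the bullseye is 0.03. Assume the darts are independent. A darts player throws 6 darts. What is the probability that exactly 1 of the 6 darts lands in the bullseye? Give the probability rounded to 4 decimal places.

0.1546

X ~ Binomial(n=6, p=0.03).
P(X=1) = C(6,1) · p^1 · (1−p)^5
= 6 · 0.03 · 0.85873 = 0.154572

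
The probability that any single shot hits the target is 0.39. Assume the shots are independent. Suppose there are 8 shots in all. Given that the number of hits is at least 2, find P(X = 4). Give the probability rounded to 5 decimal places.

0.25400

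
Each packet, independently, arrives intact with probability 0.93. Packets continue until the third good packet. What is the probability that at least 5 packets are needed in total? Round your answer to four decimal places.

Needing more than 4 packets ⇔ fewer than 3 successes in the first 4. With X ~ Binomial(4, 0.93), P(Y > 4) = P(X ≤ 2).
  k=0: C(4,0)·0.93^0·0.07^4 = 0.000024
  k=1: C(4,1)·0.93^1·0.07^3 = 0.001276
  k=2: C(4,2)·0.93^2·0.07^2 = 0.025428
P(X ≤ 2) = 0.026728

0.0267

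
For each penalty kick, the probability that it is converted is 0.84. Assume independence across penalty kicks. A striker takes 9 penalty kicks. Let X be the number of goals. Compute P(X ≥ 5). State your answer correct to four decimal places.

0.9925

X ~ Binomial(9, 0.84); P(X ≥ 5) = Σ C(9,k) p^k (1−p)^(9−k) over k:
  k=5: C(9,5)·0.84^5·0.16^4 = 0.034534
  k=6: C(9,6)·0.84^6·0.16^3 = 0.120869
  k=7: C(9,7)·0.84^7·0.16^2 = 0.271955
  k=8: C(9,8)·0.84^8·0.16^1 = 0.356941
  k=9: C(9,9)·0.84^9·0.16^0 = 0.208216
Total = 0.992515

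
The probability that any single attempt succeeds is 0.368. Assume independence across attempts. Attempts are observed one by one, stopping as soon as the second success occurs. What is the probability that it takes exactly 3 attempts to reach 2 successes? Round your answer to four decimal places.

0.1712

Y = trial on which the second success occurs; negative binomial, r=2, p=0.368.
P(Y=3) = C(2,1) · p^2 · (1−p)^1
= 2 · 0.13542 · 0.632 = 0.171176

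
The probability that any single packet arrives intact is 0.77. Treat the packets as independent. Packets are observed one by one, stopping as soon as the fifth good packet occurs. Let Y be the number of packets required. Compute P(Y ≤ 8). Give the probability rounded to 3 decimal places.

0.912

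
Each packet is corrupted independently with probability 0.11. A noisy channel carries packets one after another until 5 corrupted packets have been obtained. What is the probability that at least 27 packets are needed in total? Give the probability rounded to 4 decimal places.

Needing more than 26 packets ⇔ fewer than 5 successes in the first 26. With X ~ Binomial(26, 0.11), P(Y > 26) = P(X ≤ 4).
  k=0: C(26,0)·0.11^0·0.89^26 = 0.048321
  k=1: C(26,1)·0.11^1·0.89^25 = 0.155280
  k=2: C(26,2)·0.11^2·0.89^24 = 0.239899
  k=3: C(26,3)·0.11^3·0.89^23 = 0.237204
  k=4: C(26,4)·0.11^4·0.89^22 = 0.168575
P(X ≤ 4) = 0.849279

0.8493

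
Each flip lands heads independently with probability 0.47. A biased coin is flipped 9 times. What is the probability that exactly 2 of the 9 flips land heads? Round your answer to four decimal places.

X ~ Binomial(n=9, p=0.47).
P(X=2) = C(9,2) · p^2 · (1−p)^7
= 36 · 0.2209 · 0.011747 = 0.093418

0.0934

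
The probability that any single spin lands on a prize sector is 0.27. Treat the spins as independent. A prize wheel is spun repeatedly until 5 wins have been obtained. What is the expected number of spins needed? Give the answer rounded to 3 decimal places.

Y = total spins until the fifth success; negative binomial with r=5, p=0.27.
E[Y] = r / p = 5 / 0.27 = 18.51852

18.519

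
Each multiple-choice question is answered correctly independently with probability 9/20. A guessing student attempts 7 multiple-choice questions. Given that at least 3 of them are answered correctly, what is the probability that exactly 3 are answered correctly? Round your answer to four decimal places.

0.4270

X ~ Binomial(7, 0.45). Want P(X=3 | X≥3) = P(X=3) / P(X≥3).
P(X=3) = C(7,3)·0.45^3·0.55^4 = 0.291848
P(X≥3) = 1 − 0.015224 − 0.087194 − 0.214022 = 0.683560
Ratio = 0.291848 / 0.683560 = 0.426953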